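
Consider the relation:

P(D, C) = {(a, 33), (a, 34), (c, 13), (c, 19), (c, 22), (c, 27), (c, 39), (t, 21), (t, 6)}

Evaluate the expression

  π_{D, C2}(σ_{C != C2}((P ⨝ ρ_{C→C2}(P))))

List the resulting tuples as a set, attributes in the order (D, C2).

{(a, 33), (a, 34), (c, 13), (c, 19), (c, 22), (c, 27), (c, 39), (t, 21), (t, 6)}

ρ[C→C2]: schema becomes (D, C2); tuples unchanged.
P ⋈ ρ_{C→C2}(P) (natural join on D): {(a, 33, 33), (a, 33, 34), (a, 34, 33), (a, 34, 34), (c, 13, 13), (c, 13, 19), (c, 13, 22), (c, 13, 27), (c, 13, 39), (c, 19, 13), (c, 19, 19), (c, 19, 22), (c, 19, 27), (c, 19, 39), (c, 22, 13), (c, 22, 19), (c, 22, 22), (c, 22, 27), (c, 22, 39), (c, 27, 13), (c, 27, 19), (c, 27, 22), (c, 27, 27), (c, 27, 39), (c, 39, 13), (c, 39, 19), (c, 39, 22), (c, 39, 27), (c, 39, 39), (t, 21, 21), (t, 21, 6), (t, 6, 21), (t, 6, 6)}
Selection C != C2: {(a, 33, 34), (a, 34, 33), (c, 13, 19), (c, 13, 22), (c, 13, 27), (c, 13, 39), (c, 19, 13), (c, 19, 22), (c, 19, 27), (c, 19, 39), (c, 22, 13), (c, 22, 19), (c, 22, 27), (c, 22, 39), (c, 27, 13), (c, 27, 19), (c, 27, 22), (c, 27, 39), (c, 39, 13), (c, 39, 19), (c, 39, 22), (c, 39, 27), (t, 21, 6), (t, 6, 21)}
Keep only column(s) D, C2 (15 duplicate(s) eliminated): {(a, 33), (a, 34), (c, 13), (c, 19), (c, 22), (c, 27), (c, 39), (t, 21), (t, 6)}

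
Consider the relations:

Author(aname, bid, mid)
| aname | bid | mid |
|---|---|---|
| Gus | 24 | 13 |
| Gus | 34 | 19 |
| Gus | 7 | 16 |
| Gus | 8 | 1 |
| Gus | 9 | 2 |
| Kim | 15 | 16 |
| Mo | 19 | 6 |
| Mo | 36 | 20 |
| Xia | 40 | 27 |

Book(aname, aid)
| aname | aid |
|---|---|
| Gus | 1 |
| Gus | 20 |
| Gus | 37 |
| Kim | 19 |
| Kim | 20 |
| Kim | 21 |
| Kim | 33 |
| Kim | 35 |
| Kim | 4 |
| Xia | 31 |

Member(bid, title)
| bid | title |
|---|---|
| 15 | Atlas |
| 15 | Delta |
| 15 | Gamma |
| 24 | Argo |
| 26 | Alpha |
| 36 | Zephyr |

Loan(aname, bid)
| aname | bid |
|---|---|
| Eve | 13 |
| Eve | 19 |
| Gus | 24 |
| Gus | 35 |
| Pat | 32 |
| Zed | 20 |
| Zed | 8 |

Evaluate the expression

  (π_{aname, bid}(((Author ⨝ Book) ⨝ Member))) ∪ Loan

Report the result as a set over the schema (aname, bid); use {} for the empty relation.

{(Eve, 13), (Eve, 19), (Gus, 24), (Gus, 35), (Kim, 15), (Pat, 32), (Zed, 20), (Zed, 8)}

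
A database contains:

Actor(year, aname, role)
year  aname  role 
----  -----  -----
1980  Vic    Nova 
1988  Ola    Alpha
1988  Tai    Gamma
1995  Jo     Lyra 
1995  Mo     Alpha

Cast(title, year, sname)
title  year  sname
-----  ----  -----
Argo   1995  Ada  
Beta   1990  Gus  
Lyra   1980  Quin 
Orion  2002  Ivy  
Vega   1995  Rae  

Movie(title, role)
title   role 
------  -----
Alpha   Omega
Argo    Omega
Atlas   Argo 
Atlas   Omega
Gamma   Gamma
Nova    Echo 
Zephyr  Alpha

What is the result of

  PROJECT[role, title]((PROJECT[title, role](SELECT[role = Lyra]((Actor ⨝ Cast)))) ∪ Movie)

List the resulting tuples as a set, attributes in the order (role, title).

Joining Actor and Cast on year yields {(1980, Vic, Nova, Lyra, Quin), (1995, Jo, Lyra, Argo, Ada), (1995, Jo, Lyra, Vega, Rae), (1995, Mo, Alpha, Argo, Ada), (1995, Mo, Alpha, Vega, Rae)}.
σ[role = Lyra]: keep tuples satisfying role = Lyra → {(1995, Jo, Lyra, Argo, Ada), (1995, Jo, Lyra, Vega, Rae)}
π[title, role]: project onto (title, role) → {(Argo, Lyra), (Vega, Lyra)}
Union: {(Argo, Lyra), (Vega, Lyra)} with {(Alpha, Omega), (Argo, Omega), (Atlas, Argo), (Atlas, Omega), (Gamma, Gamma), (Nova, Echo), (Zephyr, Alpha)} → {(Alpha, Omega), (Argo, Lyra), (Argo, Omega), (Atlas, Argo), (Atlas, Omega), (Gamma, Gamma), (Nova, Echo), (Vega, Lyra), (Zephyr, Alpha)}
π[role, title]: project onto (role, title) → {(Alpha, Zephyr), (Argo, Atlas), (Echo, Nova), (Gamma, Gamma), (Lyra, Argo), (Lyra, Vega), (Omega, Alpha), (Omega, Argo), (Omega, Atlas)}

{(Alpha, Zephyr), (Argo, Atlas), (Echo, Nova), (Gamma, Gamma), (Lyra, Argo), (Lyra, Vega), (Omega, Alpha), (Omega, Argo), (Omega, Atlas)}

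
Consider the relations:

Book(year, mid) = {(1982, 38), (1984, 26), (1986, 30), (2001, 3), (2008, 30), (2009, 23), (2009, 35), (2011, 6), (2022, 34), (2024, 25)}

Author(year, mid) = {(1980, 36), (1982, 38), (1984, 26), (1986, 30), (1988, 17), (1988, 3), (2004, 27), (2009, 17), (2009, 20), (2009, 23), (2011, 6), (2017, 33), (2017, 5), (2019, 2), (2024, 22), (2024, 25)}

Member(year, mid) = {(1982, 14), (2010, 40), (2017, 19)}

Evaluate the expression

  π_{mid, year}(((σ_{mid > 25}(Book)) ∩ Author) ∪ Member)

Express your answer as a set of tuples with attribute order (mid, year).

Apply σ_{mid > 25}; surviving tuples: {(1982, 38), (1984, 26), (1986, 30), (2008, 30), (2009, 35), (2022, 34)}
Intersection: {(1982, 38), (1984, 26), (1986, 30), (2008, 30), (2009, 35), (2022, 34)} with {(1980, 36), (1982, 38), (1984, 26), (1986, 30), (1988, 17), (1988, 3), (2004, 27), (2009, 17), (2009, 20), (2009, 23), (2011, 6), (2017, 33), (2017, 5), (2019, 2), (2024, 22), (2024, 25)} → {(1982, 38), (1984, 26), (1986, 30)}
Union: {(1982, 38), (1984, 26), (1986, 30)} with {(1982, 14), (2010, 40), (2017, 19)} → {(1982, 14), (1982, 38), (1984, 26), (1986, 30), (2010, 40), (2017, 19)}
π_{mid, year} gives {(14, 1982), (19, 2017), (26, 1984), (30, 1986), (38, 1982), (40, 2010)}.

{(14, 1982), (19, 2017), (26, 1984), (30, 1986), (38, 1982), (40, 2010)}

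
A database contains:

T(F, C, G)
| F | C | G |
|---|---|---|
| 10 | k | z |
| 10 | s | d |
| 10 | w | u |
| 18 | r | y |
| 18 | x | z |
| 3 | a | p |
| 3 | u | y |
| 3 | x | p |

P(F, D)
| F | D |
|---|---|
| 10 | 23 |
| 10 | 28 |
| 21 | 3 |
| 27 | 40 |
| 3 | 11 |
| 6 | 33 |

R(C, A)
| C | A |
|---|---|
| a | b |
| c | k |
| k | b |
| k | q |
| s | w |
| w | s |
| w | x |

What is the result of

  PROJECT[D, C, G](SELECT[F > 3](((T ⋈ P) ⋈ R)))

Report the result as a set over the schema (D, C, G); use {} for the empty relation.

{(23, k, z), (23, s, d), (23, w, u), (28, k, z), (28, s, d), (28, w, u)}

Joining T and P on F yields {(10, k, z, 23), (10, k, z, 28), (10, s, d, 23), (10, s, d, 28), (10, w, u, 23), (10, w, u, 28), (3, a, p, 11), (3, u, y, 11), (3, x, p, 11)}.
Joining (T ⋈ P) and R on C yields {(10, k, z, 23, b), (10, k, z, 23, q), (10, k, z, 28, b), (10, k, z, 28, q), (10, s, d, 23, w), (10, s, d, 28, w), (10, w, u, 23, s), (10, w, u, 23, x), (10, w, u, 28, s), (10, w, u, 28, x), (3, a, p, 11, b)}.
Filtering on F > 3 leaves {(10, k, z, 23, b), (10, k, z, 23, q), (10, k, z, 28, b), (10, k, z, 28, q), (10, s, d, 23, w), (10, s, d, 28, w), (10, w, u, 23, s), (10, w, u, 23, x), (10, w, u, 28, s), (10, w, u, 28, x)}.
Projecting to D, C, G (4 duplicate(s) eliminated): {(23, k, z), (23, s, d), (23, w, u), (28, k, z), (28, s, d), (28, w, u)}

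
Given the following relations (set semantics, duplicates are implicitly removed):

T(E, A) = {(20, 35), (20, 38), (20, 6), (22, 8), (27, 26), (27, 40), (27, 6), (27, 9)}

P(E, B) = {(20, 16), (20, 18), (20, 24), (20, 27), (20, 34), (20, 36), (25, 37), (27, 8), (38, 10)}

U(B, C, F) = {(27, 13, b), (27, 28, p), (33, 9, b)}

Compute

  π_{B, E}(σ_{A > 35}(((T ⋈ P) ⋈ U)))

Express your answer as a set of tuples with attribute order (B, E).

{(27, 20)}

Joining T and P on E yields {(20, 35, 16), (20, 35, 18), (20, 35, 24), (20, 35, 27), (20, 35, 34), (20, 35, 36), (20, 38, 16), (20, 38, 18), (20, 38, 24), (20, 38, 27), (20, 38, 34), (20, 38, 36), (20, 6, 16), (20, 6, 18), (20, 6, 24), (20, 6, 27), (20, 6, 34), (20, 6, 36), (27, 26, 8), (27, 40, 8), (27, 6, 8), (27, 9, 8)}.
Joining (T ⋈ P) and U on B yields {(20, 35, 27, 13, b), (20, 35, 27, 28, p), (20, 38, 27, 13, b), (20, 38, 27, 28, p), (20, 6, 27, 13, b), (20, 6, 27, 28, p)}.
Apply σ_{A > 35}; surviving tuples: {(20, 38, 27, 13, b), (20, 38, 27, 28, p)}
Projecting to B, E (1 duplicate(s) eliminated): {(27, 20)}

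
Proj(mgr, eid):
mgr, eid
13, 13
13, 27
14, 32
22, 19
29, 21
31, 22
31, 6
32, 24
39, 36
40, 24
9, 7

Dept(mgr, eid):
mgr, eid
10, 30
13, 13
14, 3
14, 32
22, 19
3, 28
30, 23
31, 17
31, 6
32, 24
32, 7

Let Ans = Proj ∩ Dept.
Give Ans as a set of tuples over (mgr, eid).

{(13, 13), (14, 32), (22, 19), (31, 6), (32, 24)}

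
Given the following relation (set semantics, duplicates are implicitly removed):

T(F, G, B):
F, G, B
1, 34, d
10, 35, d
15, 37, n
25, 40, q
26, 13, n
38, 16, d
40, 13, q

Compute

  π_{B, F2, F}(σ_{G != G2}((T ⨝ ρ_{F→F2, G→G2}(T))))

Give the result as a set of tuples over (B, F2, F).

{(d, 1, 10), (d, 1, 38), (d, 10, 1), (d, 10, 38), (d, 38, 1), (d, 38, 10), (n, 15, 26), (n, 26, 15), (q, 25, 40), (q, 40, 25)}

ρ[F→F2, G→G2]: schema becomes (F2, G2, B); tuples unchanged.
T ⋈ ρ_{F→F2, G→G2}(T) (natural join on B): {(1, 34, d, 1, 34), (1, 34, d, 10, 35), (1, 34, d, 38, 16), (10, 35, d, 1, 34), (10, 35, d, 10, 35), (10, 35, d, 38, 16), (15, 37, n, 15, 37), (15, 37, n, 26, 13), (25, 40, q, 25, 40), (25, 40, q, 40, 13), (26, 13, n, 15, 37), (26, 13, n, 26, 13), (38, 16, d, 1, 34), (38, 16, d, 10, 35), (38, 16, d, 38, 16), (40, 13, q, 25, 40), (40, 13, q, 40, 13)}
Selection G != G2: {(1, 34, d, 10, 35), (1, 34, d, 38, 16), (10, 35, d, 1, 34), (10, 35, d, 38, 16), (15, 37, n, 26, 13), (25, 40, q, 40, 13), (26, 13, n, 15, 37), (38, 16, d, 1, 34), (38, 16, d, 10, 35), (40, 13, q, 25, 40)}
Keep only column(s) B, F2, F: {(d, 1, 10), (d, 1, 38), (d, 10, 1), (d, 10, 38), (d, 38, 1), (d, 38, 10), (n, 15, 26), (n, 26, 15), (q, 25, 40), (q, 40, 25)}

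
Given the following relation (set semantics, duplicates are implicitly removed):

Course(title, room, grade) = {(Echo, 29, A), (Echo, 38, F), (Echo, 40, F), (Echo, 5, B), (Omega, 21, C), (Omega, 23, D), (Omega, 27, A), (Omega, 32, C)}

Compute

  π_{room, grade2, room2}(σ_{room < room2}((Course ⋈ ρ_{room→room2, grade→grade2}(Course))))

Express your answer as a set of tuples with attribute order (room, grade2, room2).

ρ[room→room2, grade→grade2]: schema becomes (title, room2, grade2); tuples unchanged.
Natural join on title: {(Echo, 29, A, 29, A), (Echo, 29, A, 38, F), (Echo, 29, A, 40, F), (Echo, 29, A, 5, B), (Echo, 38, F, 29, A), (Echo, 38, F, 38, F), (Echo, 38, F, 40, F), (Echo, 38, F, 5, B), (Echo, 40, F, 29, A), (Echo, 40, F, 38, F), (Echo, 40, F, 40, F), (Echo, 40, F, 5, B), (Echo, 5, B, 29, A), (Echo, 5, B, 38, F), (Echo, 5, B, 40, F), (Echo, 5, B, 5, B), (Omega, 21, C, 21, C), (Omega, 21, C, 23, D), (Omega, 21, C, 27, A), (Omega, 21, C, 32, C), (Omega, 23, D, 21, C), (Omega, 23, D, 23, D), (Omega, 23, D, 27, A), (Omega, 23, D, 32, C), (Omega, 27, A, 21, C), (Omega, 27, A, 23, D), (Omega, 27, A, 27, A), (Omega, 27, A, 32, C), (Omega, 32, C, 21, C), (Omega, 32, C, 23, D), (Omega, 32, C, 27, A), (Omega, 32, C, 32, C)}
Filtering on room < room2 leaves {(Echo, 29, A, 38, F), (Echo, 29, A, 40, F), (Echo, 38, F, 40, F), (Echo, 5, B, 29, A), (Echo, 5, B, 38, F), (Echo, 5, B, 40, F), (Omega, 21, C, 23, D), (Omega, 21, C, 27, A), (Omega, 21, C, 32, C), (Omega, 23, D, 27, A), (Omega, 23, D, 32, C), (Omega, 27, A, 32, C)}.
Keep only column(s) room, grade2, room2: {(21, A, 27), (21, C, 32), (21, D, 23), (23, A, 27), (23, C, 32), (27, C, 32), (29, F, 38), (29, F, 40), (38, F, 40), (5, A, 29), (5, F, 38), (5, F, 40)}

{(21, A, 27), (21, C, 32), (21, D, 23), (23, A, 27), (23, C, 32), (27, C, 32), (29, F, 38), (29, F, 40), (38, F, 40), (5, A, 29), (5, F, 38), (5, F, 40)}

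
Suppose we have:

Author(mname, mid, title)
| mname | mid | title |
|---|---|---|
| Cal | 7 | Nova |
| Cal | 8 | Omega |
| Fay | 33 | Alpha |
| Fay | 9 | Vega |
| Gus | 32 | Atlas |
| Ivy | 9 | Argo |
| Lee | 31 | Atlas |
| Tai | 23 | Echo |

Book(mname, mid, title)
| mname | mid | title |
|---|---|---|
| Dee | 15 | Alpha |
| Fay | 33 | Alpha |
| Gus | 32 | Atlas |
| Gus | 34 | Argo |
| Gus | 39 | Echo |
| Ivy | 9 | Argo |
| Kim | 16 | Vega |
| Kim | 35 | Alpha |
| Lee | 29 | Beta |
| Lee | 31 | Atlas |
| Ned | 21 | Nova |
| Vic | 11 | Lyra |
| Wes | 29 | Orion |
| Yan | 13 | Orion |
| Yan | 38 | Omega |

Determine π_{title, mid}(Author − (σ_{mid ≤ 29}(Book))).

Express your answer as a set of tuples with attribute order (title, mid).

{(Alpha, 33), (Atlas, 31), (Atlas, 32), (Echo, 23), (Nova, 7), (Omega, 8), (Vega, 9)}

σ[mid ≤ 29]: keep tuples satisfying mid ≤ 29 → {(Dee, 15, Alpha), (Ivy, 9, Argo), (Kim, 16, Vega), (Lee, 29, Beta), (Ned, 21, Nova), (Vic, 11, Lyra), (Wes, 29, Orion), (Yan, 13, Orion)}
Difference: {(Cal, 7, Nova), (Cal, 8, Omega), (Fay, 33, Alpha), (Fay, 9, Vega), (Gus, 32, Atlas), (Ivy, 9, Argo), (Lee, 31, Atlas), (Tai, 23, Echo)} with {(Dee, 15, Alpha), (Ivy, 9, Argo), (Kim, 16, Vega), (Lee, 29, Beta), (Ned, 21, Nova), (Vic, 11, Lyra), (Wes, 29, Orion), (Yan, 13, Orion)} → {(Cal, 7, Nova), (Cal, 8, Omega), (Fay, 33, Alpha), (Fay, 9, Vega), (Gus, 32, Atlas), (Lee, 31, Atlas), (Tai, 23, Echo)}
π_{title, mid} gives {(Alpha, 33), (Atlas, 31), (Atlas, 32), (Echo, 23), (Nova, 7), (Omega, 8), (Vega, 9)}.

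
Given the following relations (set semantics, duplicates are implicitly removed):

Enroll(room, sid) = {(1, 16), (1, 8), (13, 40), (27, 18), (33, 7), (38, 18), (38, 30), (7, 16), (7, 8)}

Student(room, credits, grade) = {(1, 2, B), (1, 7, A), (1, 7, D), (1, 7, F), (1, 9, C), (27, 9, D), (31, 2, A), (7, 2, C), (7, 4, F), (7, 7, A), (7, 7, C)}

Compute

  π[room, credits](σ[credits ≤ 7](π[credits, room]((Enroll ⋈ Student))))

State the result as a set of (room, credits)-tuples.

Joining Enroll and Student on room yields {(1, 16, 2, B), (1, 16, 7, A), (1, 16, 7, D), (1, 16, 7, F), (1, 16, 9, C), (1, 8, 2, B), (1, 8, 7, A), (1, 8, 7, D), (1, 8, 7, F), (1, 8, 9, C), (27, 18, 9, D), (7, 16, 2, C), (7, 16, 4, F), (7, 16, 7, A), (7, 16, 7, C), (7, 8, 2, C), (7, 8, 4, F), (7, 8, 7, A), (7, 8, 7, C)}.
π[credits, room]: project onto (credits, room) (12 duplicate(s) eliminated) → {(2, 1), (2, 7), (4, 7), (7, 1), (7, 7), (9, 1), (9, 27)}
Selection credits ≤ 7: {(2, 1), (2, 7), (4, 7), (7, 1), (7, 7)}
π[room, credits]: project onto (room, credits) → {(1, 2), (1, 7), (7, 2), (7, 4), (7, 7)}

{(1, 2), (1, 7), (7, 2), (7, 4), (7, 7)}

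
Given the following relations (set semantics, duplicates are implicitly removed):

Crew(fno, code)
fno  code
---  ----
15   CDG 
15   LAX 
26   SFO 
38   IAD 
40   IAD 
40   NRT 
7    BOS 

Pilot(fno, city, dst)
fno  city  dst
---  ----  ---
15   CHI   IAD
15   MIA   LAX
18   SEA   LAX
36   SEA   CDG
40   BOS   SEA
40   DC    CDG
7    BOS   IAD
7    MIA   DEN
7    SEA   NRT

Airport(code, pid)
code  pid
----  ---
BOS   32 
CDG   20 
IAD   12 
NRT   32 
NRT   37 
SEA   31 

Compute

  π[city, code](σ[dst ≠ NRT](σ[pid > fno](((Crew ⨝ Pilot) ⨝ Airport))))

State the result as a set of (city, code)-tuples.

{(BOS, BOS), (CHI, CDG), (MIA, BOS), (MIA, CDG)}

Natural join on fno: {(15, CDG, CHI, IAD), (15, CDG, MIA, LAX), (15, LAX, CHI, IAD), (15, LAX, MIA, LAX), (40, IAD, BOS, SEA), (40, IAD, DC, CDG), (40, NRT, BOS, SEA), (40, NRT, DC, CDG), (7, BOS, BOS, IAD), (7, BOS, MIA, DEN), (7, BOS, SEA, NRT)}
Natural join on code: {(15, CDG, CHI, IAD, 20), (15, CDG, MIA, LAX, 20), (40, IAD, BOS, SEA, 12), (40, IAD, DC, CDG, 12), (40, NRT, BOS, SEA, 32), (40, NRT, BOS, SEA, 37), (40, NRT, DC, CDG, 32), (40, NRT, DC, CDG, 37), (7, BOS, BOS, IAD, 32), (7, BOS, MIA, DEN, 32), (7, BOS, SEA, NRT, 32)}
Apply σ_{pid > fno}; surviving tuples: {(15, CDG, CHI, IAD, 20), (15, CDG, MIA, LAX, 20), (7, BOS, BOS, IAD, 32), (7, BOS, MIA, DEN, 32), (7, BOS, SEA, NRT, 32)}
Apply σ_{dst ≠ NRT}; surviving tuples: {(15, CDG, CHI, IAD, 20), (15, CDG, MIA, LAX, 20), (7, BOS, BOS, IAD, 32), (7, BOS, MIA, DEN, 32)}
Keep only column(s) city, code: {(BOS, BOS), (CHI, CDG), (MIA, BOS), (MIA, CDG)}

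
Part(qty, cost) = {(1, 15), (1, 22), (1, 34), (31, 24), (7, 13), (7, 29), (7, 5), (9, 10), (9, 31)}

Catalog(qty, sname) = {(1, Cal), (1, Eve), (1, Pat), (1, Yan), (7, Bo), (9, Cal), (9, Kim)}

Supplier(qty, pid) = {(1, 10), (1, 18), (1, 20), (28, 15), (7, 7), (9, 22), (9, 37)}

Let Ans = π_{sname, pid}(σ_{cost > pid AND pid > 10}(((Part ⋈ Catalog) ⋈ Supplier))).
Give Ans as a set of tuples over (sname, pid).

Joining Part and Catalog on qty yields {(1, 15, Cal), (1, 15, Eve), (1, 15, Pat), (1, 15, Yan), (1, 22, Cal), (1, 22, Eve), (1, 22, Pat), (1, 22, Yan), (1, 34, Cal), (1, 34, Eve), (1, 34, Pat), (1, 34, Yan), (7, 13, Bo), (7, 29, Bo), (7, 5, Bo), (9, 10, Cal), (9, 10, Kim), (9, 31, Cal), (9, 31, Kim)}.
Joining (Part ⋈ Catalog) and Supplier on qty yields {(1, 15, Cal, 10), (1, 15, Cal, 18), (1, 15, Cal, 20), (1, 15, Eve, 10), (1, 15, Eve, 18), (1, 15, Eve, 20), (1, 15, Pat, 10), (1, 15, Pat, 18), (1, 15, Pat, 20), (1, 15, Yan, 10), (1, 15, Yan, 18), (1, 15, Yan, 20), (1, 22, Cal, 10), (1, 22, Cal, 18), (1, 22, Cal, 20), (1, 22, Eve, 10), (1, 22, Eve, 18), (1, 22, Eve, 20), (1, 22, Pat, 10), (1, 22, Pat, 18), (1, 22, Pat, 20), (1, 22, Yan, 10), (1, 22, Yan, 18), (1, 22, Yan, 20), (1, 34, Cal, 10), (1, 34, Cal, 18), (1, 34, Cal, 20), (1, 34, Eve, 10), (1, 34, Eve, 18), (1, 34, Eve, 20), (1, 34, Pat, 10), (1, 34, Pat, 18), (1, 34, Pat, 20), (1, 34, Yan, 10), (1, 34, Yan, 18), (1, 34, Yan, 20), (7, 13, Bo, 7), (7, 29, Bo, 7), (7, 5, Bo, 7), (9, 10, Cal, 22), (9, 10, Cal, 37), (9, 10, Kim, 22), (9, 10, Kim, 37), (9, 31, Cal, 22), (9, 31, Cal, 37), (9, 31, Kim, 22), (9, 31, Kim, 37)}.
σ[cost > pid AND pid > 10]: keep tuples satisfying cost > pid AND pid > 10 → {(1, 22, Cal, 18), (1, 22, Cal, 20), (1, 22, Eve, 18), (1, 22, Eve, 20), (1, 22, Pat, 18), (1, 22, Pat, 20), (1, 22, Yan, 18), (1, 22, Yan, 20), (1, 34, Cal, 18), (1, 34, Cal, 20), (1, 34, Eve, 18), (1, 34, Eve, 20), (1, 34, Pat, 18), (1, 34, Pat, 20), (1, 34, Yan, 18), (1, 34, Yan, 20), (9, 31, Cal, 22), (9, 31, Kim, 22)}
π[sname, pid]: project onto (sname, pid) (8 duplicate(s) eliminated) → {(Cal, 18), (Cal, 20), (Cal, 22), (Eve, 18), (Eve, 20), (Kim, 22), (Pat, 18), (Pat, 20), (Yan, 18), (Yan, 20)}

{(Cal, 18), (Cal, 20), (Cal, 22), (Eve, 18), (Eve, 20), (Kim, 22), (Pat, 18), (Pat, 20), (Yan, 18), (Yan, 20)}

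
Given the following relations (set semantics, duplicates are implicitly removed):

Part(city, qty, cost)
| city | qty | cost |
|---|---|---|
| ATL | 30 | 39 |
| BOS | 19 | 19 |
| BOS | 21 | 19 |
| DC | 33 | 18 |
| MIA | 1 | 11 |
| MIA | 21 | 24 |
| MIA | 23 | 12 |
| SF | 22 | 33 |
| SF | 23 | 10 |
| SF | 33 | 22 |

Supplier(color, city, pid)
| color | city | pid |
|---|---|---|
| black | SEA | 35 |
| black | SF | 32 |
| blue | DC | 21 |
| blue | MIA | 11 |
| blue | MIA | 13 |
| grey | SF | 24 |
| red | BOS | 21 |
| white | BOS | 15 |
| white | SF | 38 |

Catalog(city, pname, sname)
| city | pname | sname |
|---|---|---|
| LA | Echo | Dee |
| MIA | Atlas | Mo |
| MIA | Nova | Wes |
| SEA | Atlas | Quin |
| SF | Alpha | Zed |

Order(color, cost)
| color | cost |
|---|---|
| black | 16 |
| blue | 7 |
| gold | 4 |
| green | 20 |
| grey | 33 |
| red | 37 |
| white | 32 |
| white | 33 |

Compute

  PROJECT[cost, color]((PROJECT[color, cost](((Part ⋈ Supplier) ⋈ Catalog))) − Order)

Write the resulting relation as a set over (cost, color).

{(10, black), (10, grey), (10, white), (11, blue), (12, blue), (22, black), (22, grey), (22, white), (24, blue), (33, black)}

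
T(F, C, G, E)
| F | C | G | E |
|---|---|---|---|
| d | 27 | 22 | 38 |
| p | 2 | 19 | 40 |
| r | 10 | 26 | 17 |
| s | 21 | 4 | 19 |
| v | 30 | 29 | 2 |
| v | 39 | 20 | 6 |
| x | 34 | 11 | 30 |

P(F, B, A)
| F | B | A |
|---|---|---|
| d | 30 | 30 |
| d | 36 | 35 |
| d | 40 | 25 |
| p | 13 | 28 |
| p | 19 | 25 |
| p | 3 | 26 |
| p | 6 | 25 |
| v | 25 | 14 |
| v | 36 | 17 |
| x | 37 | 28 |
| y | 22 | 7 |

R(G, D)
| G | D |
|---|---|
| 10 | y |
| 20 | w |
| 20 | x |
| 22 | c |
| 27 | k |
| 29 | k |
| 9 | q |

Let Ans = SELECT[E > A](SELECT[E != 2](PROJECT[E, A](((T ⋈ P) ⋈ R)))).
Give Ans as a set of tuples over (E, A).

Natural join on F: {(d, 27, 22, 38, 30, 30), (d, 27, 22, 38, 36, 35), (d, 27, 22, 38, 40, 25), (p, 2, 19, 40, 13, 28), (p, 2, 19, 40, 19, 25), (p, 2, 19, 40, 3, 26), (p, 2, 19, 40, 6, 25), (v, 30, 29, 2, 25, 14), (v, 30, 29, 2, 36, 17), (v, 39, 20, 6, 25, 14), (v, 39, 20, 6, 36, 17), (x, 34, 11, 30, 37, 28)}
Natural join on G: {(d, 27, 22, 38, 30, 30, c), (d, 27, 22, 38, 36, 35, c), (d, 27, 22, 38, 40, 25, c), (v, 30, 29, 2, 25, 14, k), (v, 30, 29, 2, 36, 17, k), (v, 39, 20, 6, 25, 14, w), (v, 39, 20, 6, 25, 14, x), (v, 39, 20, 6, 36, 17, w), (v, 39, 20, 6, 36, 17, x)}
π_{E, A} gives {(2, 14), (2, 17), (38, 25), (38, 30), (38, 35), (6, 14), (6, 17)} (2 duplicate(s) eliminated).
Selection E != 2: {(38, 25), (38, 30), (38, 35), (6, 14), (6, 17)}
Selection E > A: {(38, 25), (38, 30), (38, 35)}

{(38, 25), (38, 30), (38, 35)}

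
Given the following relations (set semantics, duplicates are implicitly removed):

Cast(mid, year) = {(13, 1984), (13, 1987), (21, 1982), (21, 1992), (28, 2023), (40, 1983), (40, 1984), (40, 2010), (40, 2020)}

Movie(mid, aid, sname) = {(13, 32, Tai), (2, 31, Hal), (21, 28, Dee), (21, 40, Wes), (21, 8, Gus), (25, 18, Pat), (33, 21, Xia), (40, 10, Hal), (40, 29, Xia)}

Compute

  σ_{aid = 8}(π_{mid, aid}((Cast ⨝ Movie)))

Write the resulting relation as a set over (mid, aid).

{(21, 8)}

Cast ⋈ Movie (natural join on mid): {(13, 1984, 32, Tai), (13, 1987, 32, Tai), (21, 1982, 28, Dee), (21, 1982, 40, Wes), (21, 1982, 8, Gus), (21, 1992, 28, Dee), (21, 1992, 40, Wes), (21, 1992, 8, Gus), (40, 1983, 10, Hal), (40, 1983, 29, Xia), (40, 1984, 10, Hal), (40, 1984, 29, Xia), (40, 2010, 10, Hal), (40, 2010, 29, Xia), (40, 2020, 10, Hal), (40, 2020, 29, Xia)}
Keep only column(s) mid, aid (10 duplicate(s) eliminated): {(13, 32), (21, 28), (21, 40), (21, 8), (40, 10), (40, 29)}
Apply σ_{aid = 8}; surviving tuples: {(21, 8)}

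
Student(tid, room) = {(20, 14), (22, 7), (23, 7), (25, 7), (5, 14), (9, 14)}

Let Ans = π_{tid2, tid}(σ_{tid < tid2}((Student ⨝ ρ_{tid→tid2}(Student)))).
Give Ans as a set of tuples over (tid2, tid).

ρ[tid→tid2]: schema becomes (tid2, room); tuples unchanged.
Joining Student and ρ_{tid→tid2}(Student) on room yields {(20, 14, 20), (20, 14, 5), (20, 14, 9), (22, 7, 22), (22, 7, 23), (22, 7, 25), (23, 7, 22), (23, 7, 23), (23, 7, 25), (25, 7, 22), (25, 7, 23), (25, 7, 25), (5, 14, 20), (5, 14, 5), (5, 14, 9), (9, 14, 20), (9, 14, 5), (9, 14, 9)}.
Selection tid < tid2: {(22, 7, 23), (22, 7, 25), (23, 7, 25), (5, 14, 20), (5, 14, 9), (9, 14, 20)}
π[tid2, tid]: project onto (tid2, tid) → {(20, 5), (20, 9), (23, 22), (25, 22), (25, 23), (9, 5)}

{(20, 5), (20, 9), (23, 22), (25, 22), (25, 23), (9, 5)}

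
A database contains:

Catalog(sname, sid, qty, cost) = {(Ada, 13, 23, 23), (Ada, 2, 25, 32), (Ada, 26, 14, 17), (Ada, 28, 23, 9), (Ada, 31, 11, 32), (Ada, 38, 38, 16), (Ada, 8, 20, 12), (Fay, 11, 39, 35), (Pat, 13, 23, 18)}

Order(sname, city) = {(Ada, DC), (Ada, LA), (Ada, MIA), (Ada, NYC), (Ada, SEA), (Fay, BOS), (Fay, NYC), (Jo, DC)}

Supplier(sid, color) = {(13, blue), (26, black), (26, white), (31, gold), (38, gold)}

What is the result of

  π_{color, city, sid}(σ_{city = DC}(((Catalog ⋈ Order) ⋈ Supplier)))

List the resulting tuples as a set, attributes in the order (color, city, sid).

{(black, DC, 26), (blue, DC, 13), (gold, DC, 31), (gold, DC, 38), (white, DC, 26)}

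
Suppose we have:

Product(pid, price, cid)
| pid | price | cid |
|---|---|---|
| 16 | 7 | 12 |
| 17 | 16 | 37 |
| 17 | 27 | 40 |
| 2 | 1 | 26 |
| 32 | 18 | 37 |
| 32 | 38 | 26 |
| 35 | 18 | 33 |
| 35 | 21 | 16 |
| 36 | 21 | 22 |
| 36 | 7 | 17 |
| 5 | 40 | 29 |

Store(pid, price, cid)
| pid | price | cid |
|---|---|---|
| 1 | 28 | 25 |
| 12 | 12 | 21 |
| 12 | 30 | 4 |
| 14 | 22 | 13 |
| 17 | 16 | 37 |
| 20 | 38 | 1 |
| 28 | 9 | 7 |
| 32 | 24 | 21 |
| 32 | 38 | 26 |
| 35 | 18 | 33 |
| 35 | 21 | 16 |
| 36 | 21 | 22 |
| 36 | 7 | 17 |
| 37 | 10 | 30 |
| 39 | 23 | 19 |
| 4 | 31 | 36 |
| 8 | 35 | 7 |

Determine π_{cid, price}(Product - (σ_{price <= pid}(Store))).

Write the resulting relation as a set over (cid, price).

{(12, 7), (26, 1), (26, 38), (29, 40), (37, 18), (40, 27)}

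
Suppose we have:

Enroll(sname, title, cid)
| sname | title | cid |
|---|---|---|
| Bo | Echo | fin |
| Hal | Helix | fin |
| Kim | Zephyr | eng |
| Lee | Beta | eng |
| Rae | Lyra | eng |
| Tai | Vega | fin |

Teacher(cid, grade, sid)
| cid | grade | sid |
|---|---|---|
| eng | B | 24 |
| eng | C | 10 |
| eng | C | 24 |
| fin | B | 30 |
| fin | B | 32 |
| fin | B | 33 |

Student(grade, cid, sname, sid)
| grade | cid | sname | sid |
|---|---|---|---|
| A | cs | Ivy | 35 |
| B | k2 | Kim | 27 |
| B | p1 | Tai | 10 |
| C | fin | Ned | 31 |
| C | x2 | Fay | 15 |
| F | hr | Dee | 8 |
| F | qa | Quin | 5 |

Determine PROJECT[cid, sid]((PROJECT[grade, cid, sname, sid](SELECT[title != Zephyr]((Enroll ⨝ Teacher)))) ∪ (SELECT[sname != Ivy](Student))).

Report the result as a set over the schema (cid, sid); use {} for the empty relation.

Enroll ⋈ Teacher (natural join on cid): {(Bo, Echo, fin, B, 30), (Bo, Echo, fin, B, 32), (Bo, Echo, fin, B, 33), (Hal, Helix, fin, B, 30), (Hal, Helix, fin, B, 32), (Hal, Helix, fin, B, 33), (Kim, Zephyr, eng, B, 24), (Kim, Zephyr, eng, C, 10), (Kim, Zephyr, eng, C, 24), (Lee, Beta, eng, B, 24), (Lee, Beta, eng, C, 10), (Lee, Beta, eng, C, 24), (Rae, Lyra, eng, B, 24), (Rae, Lyra, eng, C, 10), (Rae, Lyra, eng, C, 24), (Tai, Vega, fin, B, 30), (Tai, Vega, fin, B, 32), (Tai, Vega, fin, B, 33)}
Filtering on title != Zephyr leaves {(Bo, Echo, fin, B, 30), (Bo, Echo, fin, B, 32), (Bo, Echo, fin, B, 33), (Hal, Helix, fin, B, 30), (Hal, Helix, fin, B, 32), (Hal, Helix, fin, B, 33), (Lee, Beta, eng, B, 24), (Lee, Beta, eng, C, 10), (Lee, Beta, eng, C, 24), (Rae, Lyra, eng, B, 24), (Rae, Lyra, eng, C, 10), (Rae, Lyra, eng, C, 24), (Tai, Vega, fin, B, 30), (Tai, Vega, fin, B, 32), (Tai, Vega, fin, B, 33)}.
π[grade, cid, sname, sid]: project onto (grade, cid, sname, sid) → {(B, eng, Lee, 24), (B, eng, Rae, 24), (B, fin, Bo, 30), (B, fin, Bo, 32), (B, fin, Bo, 33), (B, fin, Hal, 30), (B, fin, Hal, 32), (B, fin, Hal, 33), (B, fin, Tai, 30), (B, fin, Tai, 32), (B, fin, Tai, 33), (C, eng, Lee, 10), (C, eng, Lee, 24), (C, eng, Rae, 10), (C, eng, Rae, 24)}
Filtering on sname != Ivy leaves {(B, k2, Kim, 27), (B, p1, Tai, 10), (C, fin, Ned, 31), (C, x2, Fay, 15), (F, hr, Dee, 8), (F, qa, Quin, 5)}.
Union: {(B, eng, Lee, 24), (B, eng, Rae, 24), (B, fin, Bo, 30), (B, fin, Bo, 32), (B, fin, Bo, 33), (B, fin, Hal, 30), (B, fin, Hal, 32), (B, fin, Hal, 33), (B, fin, Tai, 30), (B, fin, Tai, 32), (B, fin, Tai, 33), (C, eng, Lee, 10), (C, eng, Lee, 24), (C, eng, Rae, 10), (C, eng, Rae, 24)} with {(B, k2, Kim, 27), (B, p1, Tai, 10), (C, fin, Ned, 31), (C, x2, Fay, 15), (F, hr, Dee, 8), (F, qa, Quin, 5)} → {(B, eng, Lee, 24), (B, eng, Rae, 24), (B, fin, Bo, 30), (B, fin, Bo, 32), (B, fin, Bo, 33), (B, fin, Hal, 30), (B, fin, Hal, 32), (B, fin, Hal, 33), (B, fin, Tai, 30), (B, fin, Tai, 32), (B, fin, Tai, 33), (B, k2, Kim, 27), (B, p1, Tai, 10), (C, eng, Lee, 10), (C, eng, Lee, 24), (C, eng, Rae, 10), (C, eng, Rae, 24), (C, fin, Ned, 31), (C, x2, Fay, 15), (F, hr, Dee, 8), (F, qa, Quin, 5)}
π[cid, sid]: project onto (cid, sid) (10 duplicate(s) eliminated) → {(eng, 10), (eng, 24), (fin, 30), (fin, 31), (fin, 32), (fin, 33), (hr, 8), (k2, 27), (p1, 10), (qa, 5), (x2, 15)}

{(eng, 10), (eng, 24), (fin, 30), (fin, 31), (fin, 32), (fin, 33), (hr, 8), (k2, 27), (p1, 10), (qa, 5), (x2, 15)}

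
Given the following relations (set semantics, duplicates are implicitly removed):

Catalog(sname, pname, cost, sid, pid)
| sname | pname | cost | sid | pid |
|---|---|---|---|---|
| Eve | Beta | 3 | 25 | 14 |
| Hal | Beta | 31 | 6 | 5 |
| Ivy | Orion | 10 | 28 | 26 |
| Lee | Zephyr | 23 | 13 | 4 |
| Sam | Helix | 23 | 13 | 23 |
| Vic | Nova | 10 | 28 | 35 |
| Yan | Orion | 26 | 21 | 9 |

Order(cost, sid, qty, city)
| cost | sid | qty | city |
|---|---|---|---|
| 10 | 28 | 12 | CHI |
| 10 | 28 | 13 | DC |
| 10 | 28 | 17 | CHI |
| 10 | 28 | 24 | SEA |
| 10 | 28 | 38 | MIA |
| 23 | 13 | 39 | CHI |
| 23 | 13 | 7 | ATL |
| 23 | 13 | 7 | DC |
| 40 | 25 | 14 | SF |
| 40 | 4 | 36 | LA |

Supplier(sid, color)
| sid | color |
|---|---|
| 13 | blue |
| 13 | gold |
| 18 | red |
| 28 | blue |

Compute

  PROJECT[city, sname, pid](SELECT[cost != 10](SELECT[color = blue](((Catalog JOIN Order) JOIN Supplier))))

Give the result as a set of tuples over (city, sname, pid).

Joining Catalog and Order on cost, sid yields {(Ivy, Orion, 10, 28, 26, 12, CHI), (Ivy, Orion, 10, 28, 26, 13, DC), (Ivy, Orion, 10, 28, 26, 17, CHI), (Ivy, Orion, 10, 28, 26, 24, SEA), (Ivy, Orion, 10, 28, 26, 38, MIA), (Lee, Zephyr, 23, 13, 4, 39, CHI), (Lee, Zephyr, 23, 13, 4, 7, ATL), (Lee, Zephyr, 23, 13, 4, 7, DC), (Sam, Helix, 23, 13, 23, 39, CHI), (Sam, Helix, 23, 13, 23, 7, ATL), (Sam, Helix, 23, 13, 23, 7, DC), (Vic, Nova, 10, 28, 35, 12, CHI), (Vic, Nova, 10, 28, 35, 13, DC), (Vic, Nova, 10, 28, 35, 17, CHI), (Vic, Nova, 10, 28, 35, 24, SEA), (Vic, Nova, 10, 28, 35, 38, MIA)}.
Joining (Catalog JOIN Order) and Supplier on sid yields {(Ivy, Orion, 10, 28, 26, 12, CHI, blue), (Ivy, Orion, 10, 28, 26, 13, DC, blue), (Ivy, Orion, 10, 28, 26, 17, CHI, blue), (Ivy, Orion, 10, 28, 26, 24, SEA, blue), (Ivy, Orion, 10, 28, 26, 38, MIA, blue), (Lee, Zephyr, 23, 13, 4, 39, CHI, blue), (Lee, Zephyr, 23, 13, 4, 39, CHI, gold), (Lee, Zephyr, 23, 13, 4, 7, ATL, blue), (Lee, Zephyr, 23, 13, 4, 7, ATL, gold), (Lee, Zephyr, 23, 13, 4, 7, DC, blue), (Lee, Zephyr, 23, 13, 4, 7, DC, gold), (Sam, Helix, 23, 13, 23, 39, CHI, blue), (Sam, Helix, 23, 13, 23, 39, CHI, gold), (Sam, Helix, 23, 13, 23, 7, ATL, blue), (Sam, Helix, 23, 13, 23, 7, ATL, gold), (Sam, Helix, 23, 13, 23, 7, DC, blue), (Sam, Helix, 23, 13, 23, 7, DC, gold), (Vic, Nova, 10, 28, 35, 12, CHI, blue), (Vic, Nova, 10, 28, 35, 13, DC, blue), (Vic, Nova, 10, 28, 35, 17, CHI, blue), (Vic, Nova, 10, 28, 35, 24, SEA, blue), (Vic, Nova, 10, 28, 35, 38, MIA, blue)}.
σ[color = blue]: keep tuples satisfying color = blue → {(Ivy, Orion, 10, 28, 26, 12, CHI, blue), (Ivy, Orion, 10, 28, 26, 13, DC, blue), (Ivy, Orion, 10, 28, 26, 17, CHI, blue), (Ivy, Orion, 10, 28, 26, 24, SEA, blue), (Ivy, Orion, 10, 28, 26, 38, MIA, blue), (Lee, Zephyr, 23, 13, 4, 39, CHI, blue), (Lee, Zephyr, 23, 13, 4, 7, ATL, blue), (Lee, Zephyr, 23, 13, 4, 7, DC, blue), (Sam, Helix, 23, 13, 23, 39, CHI, blue), (Sam, Helix, 23, 13, 23, 7, ATL, blue), (Sam, Helix, 23, 13, 23, 7, DC, blue), (Vic, Nova, 10, 28, 35, 12, CHI, blue), (Vic, Nova, 10, 28, 35, 13, DC, blue), (Vic, Nova, 10, 28, 35, 17, CHI, blue), (Vic, Nova, 10, 28, 35, 24, SEA, blue), (Vic, Nova, 10, 28, 35, 38, MIA, blue)}
σ[cost != 10]: keep tuples satisfying cost != 10 → {(Lee, Zephyr, 23, 13, 4, 39, CHI, blue), (Lee, Zephyr, 23, 13, 4, 7, ATL, blue), (Lee, Zephyr, 23, 13, 4, 7, DC, blue), (Sam, Helix, 23, 13, 23, 39, CHI, blue), (Sam, Helix, 23, 13, 23, 7, ATL, blue), (Sam, Helix, 23, 13, 23, 7, DC, blue)}
π_{city, sname, pid} gives {(ATL, Lee, 4), (ATL, Sam, 23), (CHI, Lee, 4), (CHI, Sam, 23), (DC, Lee, 4), (DC, Sam, 23)}.

{(ATL, Lee, 4), (ATL, Sam, 23), (CHI, Lee, 4), (CHI, Sam, 23), (DC, Lee, 4), (DC, Sam, 23)}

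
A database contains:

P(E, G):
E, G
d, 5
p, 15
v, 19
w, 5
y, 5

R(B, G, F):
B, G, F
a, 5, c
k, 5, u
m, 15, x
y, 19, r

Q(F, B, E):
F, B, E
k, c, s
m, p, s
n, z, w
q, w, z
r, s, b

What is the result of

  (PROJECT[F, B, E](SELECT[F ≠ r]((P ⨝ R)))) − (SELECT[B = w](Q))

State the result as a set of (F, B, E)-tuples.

{(c, a, d), (c, a, w), (c, a, y), (u, k, d), (u, k, w), (u, k, y), (x, m, p)}

Natural join on G: {(d, 5, a, c), (d, 5, k, u), (p, 15, m, x), (v, 19, y, r), (w, 5, a, c), (w, 5, k, u), (y, 5, a, c), (y, 5, k, u)}
σ[F ≠ r]: keep tuples satisfying F ≠ r → {(d, 5, a, c), (d, 5, k, u), (p, 15, m, x), (w, 5, a, c), (w, 5, k, u), (y, 5, a, c), (y, 5, k, u)}
Projecting to F, B, E: {(c, a, d), (c, a, w), (c, a, y), (u, k, d), (u, k, w), (u, k, y), (x, m, p)}
σ[B = w]: keep tuples satisfying B = w → {(q, w, z)}
Taking the difference: {(c, a, d), (c, a, w), (c, a, y), (u, k, d), (u, k, w), (u, k, y), (x, m, p)}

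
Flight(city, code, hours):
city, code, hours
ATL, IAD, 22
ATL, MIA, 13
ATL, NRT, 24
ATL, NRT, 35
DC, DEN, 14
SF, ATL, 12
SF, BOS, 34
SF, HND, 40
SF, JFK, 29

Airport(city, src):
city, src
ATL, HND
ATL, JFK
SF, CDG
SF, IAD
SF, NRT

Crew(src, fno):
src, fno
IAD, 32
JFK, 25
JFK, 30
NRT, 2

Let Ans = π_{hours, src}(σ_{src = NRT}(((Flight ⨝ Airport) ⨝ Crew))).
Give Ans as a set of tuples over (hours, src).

{(12, NRT), (29, NRT), (34, NRT), (40, NRT)}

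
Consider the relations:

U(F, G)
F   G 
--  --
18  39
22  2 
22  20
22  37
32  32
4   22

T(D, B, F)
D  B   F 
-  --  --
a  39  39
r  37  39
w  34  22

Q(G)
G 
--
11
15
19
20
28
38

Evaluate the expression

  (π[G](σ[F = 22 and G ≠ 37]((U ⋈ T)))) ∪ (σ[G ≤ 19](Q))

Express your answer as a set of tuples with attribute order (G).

{11, 15, 19, 2, 20}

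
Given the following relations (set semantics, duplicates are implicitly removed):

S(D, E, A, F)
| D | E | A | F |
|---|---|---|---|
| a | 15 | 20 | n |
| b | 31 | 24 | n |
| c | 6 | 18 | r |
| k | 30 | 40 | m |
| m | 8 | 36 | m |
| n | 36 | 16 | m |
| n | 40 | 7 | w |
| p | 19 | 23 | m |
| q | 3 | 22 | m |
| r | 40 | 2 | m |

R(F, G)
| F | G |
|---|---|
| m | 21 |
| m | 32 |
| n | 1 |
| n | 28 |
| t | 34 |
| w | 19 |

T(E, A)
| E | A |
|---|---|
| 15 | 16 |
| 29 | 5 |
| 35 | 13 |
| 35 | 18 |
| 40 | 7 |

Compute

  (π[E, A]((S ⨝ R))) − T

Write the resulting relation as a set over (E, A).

Joining S and R on F yields {(a, 15, 20, n, 1), (a, 15, 20, n, 28), (b, 31, 24, n, 1), (b, 31, 24, n, 28), (k, 30, 40, m, 21), (k, 30, 40, m, 32), (m, 8, 36, m, 21), (m, 8, 36, m, 32), (n, 36, 16, m, 21), (n, 36, 16, m, 32), (n, 40, 7, w, 19), (p, 19, 23, m, 21), (p, 19, 23, m, 32), (q, 3, 22, m, 21), (q, 3, 22, m, 32), (r, 40, 2, m, 21), (r, 40, 2, m, 32)}.
Projecting to E, A (8 duplicate(s) eliminated): {(15, 20), (19, 23), (3, 22), (30, 40), (31, 24), (36, 16), (40, 2), (40, 7), (8, 36)}
Difference: {(15, 20), (19, 23), (3, 22), (30, 40), (31, 24), (36, 16), (40, 2), (40, 7), (8, 36)} with {(15, 16), (29, 5), (35, 13), (35, 18), (40, 7)} → {(15, 20), (19, 23), (3, 22), (30, 40), (31, 24), (36, 16), (40, 2), (8, 36)}

{(15, 20), (19, 23), (3, 22), (30, 40), (31, 24), (36, 16), (40, 2), (8, 36)}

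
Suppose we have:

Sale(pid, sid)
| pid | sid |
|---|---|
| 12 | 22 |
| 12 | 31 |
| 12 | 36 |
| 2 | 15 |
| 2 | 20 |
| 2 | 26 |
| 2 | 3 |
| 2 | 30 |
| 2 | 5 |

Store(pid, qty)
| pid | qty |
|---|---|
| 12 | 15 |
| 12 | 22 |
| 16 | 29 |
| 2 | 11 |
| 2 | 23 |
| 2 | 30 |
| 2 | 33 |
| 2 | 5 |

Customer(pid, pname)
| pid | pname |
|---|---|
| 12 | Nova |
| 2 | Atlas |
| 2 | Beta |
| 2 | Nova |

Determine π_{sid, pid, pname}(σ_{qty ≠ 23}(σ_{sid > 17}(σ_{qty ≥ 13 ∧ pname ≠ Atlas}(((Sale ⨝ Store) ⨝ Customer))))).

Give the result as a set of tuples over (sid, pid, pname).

{(20, 2, Beta), (20, 2, Nova), (22, 12, Nova), (26, 2, Beta), (26, 2, Nova), (30, 2, Beta), (30, 2, Nova), (31, 12, Nova), (36, 12, Nova)}

Natural join on pid: {(12, 22, 15), (12, 22, 22), (12, 31, 15), (12, 31, 22), (12, 36, 15), (12, 36, 22), (2, 15, 11), (2, 15, 23), (2, 15, 30), (2, 15, 33), (2, 15, 5), (2, 20, 11), (2, 20, 23), (2, 20, 30), (2, 20, 33), (2, 20, 5), (2, 26, 11), (2, 26, 23), (2, 26, 30), (2, 26, 33), (2, 26, 5), (2, 3, 11), (2, 3, 23), (2, 3, 30), (2, 3, 33), (2, 3, 5), (2, 30, 11), (2, 30, 23), (2, 30, 30), (2, 30, 33), (2, 30, 5), (2, 5, 11), (2, 5, 23), (2, 5, 30), (2, 5, 33), (2, 5, 5)}
Natural join on pid: {(12, 22, 15, Nova), (12, 22, 22, Nova), (12, 31, 15, Nova), (12, 31, 22, Nova), (12, 36, 15, Nova), (12, 36, 22, Nova), (2, 15, 11, Atlas), (2, 15, 11, Beta), (2, 15, 11, Nova), (2, 15, 23, Atlas), (2, 15, 23, Beta), (2, 15, 23, Nova), (2, 15, 30, Atlas), (2, 15, 30, Beta), (2, 15, 30, Nova), (2, 15, 33, Atlas), (2, 15, 33, Beta), (2, 15, 33, Nova), (2, 15, 5, Atlas), (2, 15, 5, Beta), (2, 15, 5, Nova), (2, 20, 11, Atlas), (2, 20, 11, Beta), (2, 20, 11, Nova), (2, 20, 23, Atlas), (2, 20, 23, Beta), (2, 20, 23, Nova), (2, 20, 30, Atlas), (2, 20, 30, Beta), (2, 20, 30, Nova), (2, 20, 33, Atlas), (2, 20, 33, Beta), (2, 20, 33, Nova), (2, 20, 5, Atlas), (2, 20, 5, Beta), (2, 20, 5, Nova), (2, 26, 11, Atlas), (2, 26, 11, Beta), (2, 26, 11, Nova), (2, 26, 23, Atlas), (2, 26, 23, Beta), (2, 26, 23, Nova), (2, 26, 30, Atlas), (2, 26, 30, Beta), (2, 26, 30, Nova), (2, 26, 33, Atlas), (2, 26, 33, Beta), (2, 26, 33, Nova), (2, 26, 5, Atlas), (2, 26, 5, Beta), (2, 26, 5, Nova), (2, 3, 11, Atlas), (2, 3, 11, Beta), (2, 3, 11, Nova), (2, 3, 23, Atlas), (2, 3, 23, Beta), (2, 3, 23, Nova), (2, 3, 30, Atlas), (2, 3, 30, Beta), (2, 3, 30, Nova), (2, 3, 33, Atlas), (2, 3, 33, Beta), (2, 3, 33, Nova), (2, 3, 5, Atlas), (2, 3, 5, Beta), (2, 3, 5, Nova), (2, 30, 11, Atlas), (2, 30, 11, Beta), (2, 30, 11, Nova), (2, 30, 23, Atlas), (2, 30, 23, Beta), (2, 30, 23, Nova), (2, 30, 30, Atlas), (2, 30, 30, Beta), (2, 30, 30, Nova), (2, 30, 33, Atlas), (2, 30, 33, Beta), (2, 30, 33, Nova), (2, 30, 5, Atlas), (2, 30, 5, Beta), (2, 30, 5, Nova), (2, 5, 11, Atlas), (2, 5, 11, Beta), (2, 5, 11, Nova), (2, 5, 23, Atlas), (2, 5, 23, Beta), (2, 5, 23, Nova), (2, 5, 30, Atlas), (2, 5, 30, Beta), (2, 5, 30, Nova), (2, 5, 33, Atlas), (2, 5, 33, Beta), (2, 5, 33, Nova), (2, 5, 5, Atlas), (2, 5, 5, Beta), (2, 5, 5, Nova)}
Filtering on qty ≥ 13 ∧ pname ≠ Atlas leaves {(12, 22, 15, Nova), (12, 22, 22, Nova), (12, 31, 15, Nova), (12, 31, 22, Nova), (12, 36, 15, Nova), (12, 36, 22, Nova), (2, 15, 23, Beta), (2, 15, 23, Nova), (2, 15, 30, Beta), (2, 15, 30, Nova), (2, 15, 33, Beta), (2, 15, 33, Nova), (2, 20, 23, Beta), (2, 20, 23, Nova), (2, 20, 30, Beta), (2, 20, 30, Nova), (2, 20, 33, Beta), (2, 20, 33, Nova), (2, 26, 23, Beta), (2, 26, 23, Nova), (2, 26, 30, Beta), (2, 26, 30, Nova), (2, 26, 33, Beta), (2, 26, 33, Nova), (2, 3, 23, Beta), (2, 3, 23, Nova), (2, 3, 30, Beta), (2, 3, 30, Nova), (2, 3, 33, Beta), (2, 3, 33, Nova), (2, 30, 23, Beta), (2, 30, 23, Nova), (2, 30, 30, Beta), (2, 30, 30, Nova), (2, 30, 33, Beta), (2, 30, 33, Nova), (2, 5, 23, Beta), (2, 5, 23, Nova), (2, 5, 30, Beta), (2, 5, 30, Nova), (2, 5, 33, Beta), (2, 5, 33, Nova)}.
Filtering on sid > 17 leaves {(12, 22, 15, Nova), (12, 22, 22, Nova), (12, 31, 15, Nova), (12, 31, 22, Nova), (12, 36, 15, Nova), (12, 36, 22, Nova), (2, 20, 23, Beta), (2, 20, 23, Nova), (2, 20, 30, Beta), (2, 20, 30, Nova), (2, 20, 33, Beta), (2, 20, 33, Nova), (2, 26, 23, Beta), (2, 26, 23, Nova), (2, 26, 30, Beta), (2, 26, 30, Nova), (2, 26, 33, Beta), (2, 26, 33, Nova), (2, 30, 23, Beta), (2, 30, 23, Nova), (2, 30, 30, Beta), (2, 30, 30, Nova), (2, 30, 33, Beta), (2, 30, 33, Nova)}.
Filtering on qty ≠ 23 leaves {(12, 22, 15, Nova), (12, 22, 22, Nova), (12, 31, 15, Nova), (12, 31, 22, Nova), (12, 36, 15, Nova), (12, 36, 22, Nova), (2, 20, 30, Beta), (2, 20, 30, Nova), (2, 20, 33, Beta), (2, 20, 33, Nova), (2, 26, 30, Beta), (2, 26, 30, Nova), (2, 26, 33, Beta), (2, 26, 33, Nova), (2, 30, 30, Beta), (2, 30, 30, Nova), (2, 30, 33, Beta), (2, 30, 33, Nova)}.
π[sid, pid, pname]: project onto (sid, pid, pname) (9 duplicate(s) eliminated) → {(20, 2, Beta), (20, 2, Nova), (22, 12, Nova), (26, 2, Beta), (26, 2, Nova), (30, 2, Beta), (30, 2, Nova), (31, 12, Nova), (36, 12, Nova)}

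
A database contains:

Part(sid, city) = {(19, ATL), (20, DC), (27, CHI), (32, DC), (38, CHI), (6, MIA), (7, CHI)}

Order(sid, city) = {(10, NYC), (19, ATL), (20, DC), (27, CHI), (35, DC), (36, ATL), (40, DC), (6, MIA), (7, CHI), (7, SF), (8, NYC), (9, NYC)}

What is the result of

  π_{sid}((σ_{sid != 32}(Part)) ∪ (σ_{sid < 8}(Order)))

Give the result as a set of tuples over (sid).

{19, 20, 27, 38, 6, 7}

Filtering on sid != 32 leaves {(19, ATL), (20, DC), (27, CHI), (38, CHI), (6, MIA), (7, CHI)}.
Filtering on sid < 8 leaves {(6, MIA), (7, CHI), (7, SF)}.
Set union of the two operands is {(19, ATL), (20, DC), (27, CHI), (38, CHI), (6, MIA), (7, CHI), (7, SF)}.
Keep only column(s) sid (1 duplicate(s) eliminated): {19, 20, 27, 38, 6, 7}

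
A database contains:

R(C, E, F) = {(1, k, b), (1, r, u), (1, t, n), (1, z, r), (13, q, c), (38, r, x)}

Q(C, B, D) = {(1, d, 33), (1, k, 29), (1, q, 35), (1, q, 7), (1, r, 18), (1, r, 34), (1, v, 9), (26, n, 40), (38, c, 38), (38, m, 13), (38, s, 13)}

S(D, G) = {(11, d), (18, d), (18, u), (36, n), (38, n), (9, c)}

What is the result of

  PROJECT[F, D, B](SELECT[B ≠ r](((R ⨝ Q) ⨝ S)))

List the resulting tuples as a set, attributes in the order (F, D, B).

{(b, 9, v), (n, 9, v), (r, 9, v), (u, 9, v), (x, 38, c)}

Natural join on C: {(1, k, b, d, 33), (1, k, b, k, 29), (1, k, b, q, 35), (1, k, b, q, 7), (1, k, b, r, 18), (1, k, b, r, 34), (1, k, b, v, 9), (1, r, u, d, 33), (1, r, u, k, 29), (1, r, u, q, 35), (1, r, u, q, 7), (1, r, u, r, 18), (1, r, u, r, 34), (1, r, u, v, 9), (1, t, n, d, 33), (1, t, n, k, 29), (1, t, n, q, 35), (1, t, n, q, 7), (1, t, n, r, 18), (1, t, n, r, 34), (1, t, n, v, 9), (1, z, r, d, 33), (1, z, r, k, 29), (1, z, r, q, 35), (1, z, r, q, 7), (1, z, r, r, 18), (1, z, r, r, 34), (1, z, r, v, 9), (38, r, x, c, 38), (38, r, x, m, 13), (38, r, x, s, 13)}
Natural join on D: {(1, k, b, r, 18, d), (1, k, b, r, 18, u), (1, k, b, v, 9, c), (1, r, u, r, 18, d), (1, r, u, r, 18, u), (1, r, u, v, 9, c), (1, t, n, r, 18, d), (1, t, n, r, 18, u), (1, t, n, v, 9, c), (1, z, r, r, 18, d), (1, z, r, r, 18, u), (1, z, r, v, 9, c), (38, r, x, c, 38, n)}
Apply σ_{B ≠ r}; surviving tuples: {(1, k, b, v, 9, c), (1, r, u, v, 9, c), (1, t, n, v, 9, c), (1, z, r, v, 9, c), (38, r, x, c, 38, n)}
Keep only column(s) F, D, B: {(b, 9, v), (n, 9, v), (r, 9, v), (u, 9, v), (x, 38, c)}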